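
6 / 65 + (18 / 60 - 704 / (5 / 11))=-201293 / 130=-1548.41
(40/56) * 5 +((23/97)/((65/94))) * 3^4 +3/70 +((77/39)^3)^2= 2165151622888687/23892270137190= 90.62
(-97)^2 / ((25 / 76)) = 715084 / 25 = 28603.36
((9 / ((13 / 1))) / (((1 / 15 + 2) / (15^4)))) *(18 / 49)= 123018750 / 19747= 6229.74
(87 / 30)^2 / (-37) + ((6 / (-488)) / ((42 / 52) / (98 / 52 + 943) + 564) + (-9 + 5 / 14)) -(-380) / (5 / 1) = 122460420985951 / 1824232719925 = 67.13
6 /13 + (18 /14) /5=327 /455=0.72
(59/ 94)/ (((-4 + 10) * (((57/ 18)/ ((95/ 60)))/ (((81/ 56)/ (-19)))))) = -1593/ 400064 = -0.00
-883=-883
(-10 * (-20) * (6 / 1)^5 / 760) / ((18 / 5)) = 10800 / 19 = 568.42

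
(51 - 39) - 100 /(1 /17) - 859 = -2547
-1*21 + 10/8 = -79/4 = -19.75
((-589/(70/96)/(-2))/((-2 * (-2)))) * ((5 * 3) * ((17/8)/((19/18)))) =42687/14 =3049.07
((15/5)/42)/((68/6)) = 3/476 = 0.01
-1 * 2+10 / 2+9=12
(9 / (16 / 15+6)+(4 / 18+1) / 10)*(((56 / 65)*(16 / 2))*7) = 10439744 / 155025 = 67.34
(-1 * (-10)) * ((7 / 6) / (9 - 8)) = 35 / 3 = 11.67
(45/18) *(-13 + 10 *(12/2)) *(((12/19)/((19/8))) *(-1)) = -31.25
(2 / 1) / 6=1 / 3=0.33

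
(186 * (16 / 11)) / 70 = 1488 / 385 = 3.86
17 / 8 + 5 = 57 / 8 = 7.12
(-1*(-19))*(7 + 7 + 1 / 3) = 817 / 3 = 272.33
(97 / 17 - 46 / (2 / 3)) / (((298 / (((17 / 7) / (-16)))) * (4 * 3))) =269 / 100128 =0.00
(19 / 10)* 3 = 57 / 10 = 5.70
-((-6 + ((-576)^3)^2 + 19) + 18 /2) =-36520347436056598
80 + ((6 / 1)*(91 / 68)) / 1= 2993 / 34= 88.03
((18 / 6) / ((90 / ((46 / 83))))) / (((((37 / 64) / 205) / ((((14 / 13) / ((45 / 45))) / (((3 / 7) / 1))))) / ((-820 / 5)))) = -969977344 / 359307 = -2699.58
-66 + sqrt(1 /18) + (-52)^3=-140674 + sqrt(2) /6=-140673.76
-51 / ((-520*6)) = 0.02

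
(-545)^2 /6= 49504.17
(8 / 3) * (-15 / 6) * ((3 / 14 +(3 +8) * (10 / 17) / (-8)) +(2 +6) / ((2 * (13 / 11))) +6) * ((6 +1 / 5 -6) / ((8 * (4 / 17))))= -18131 / 2912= -6.23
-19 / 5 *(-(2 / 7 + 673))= 89547 / 35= 2558.49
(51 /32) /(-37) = -51 /1184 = -0.04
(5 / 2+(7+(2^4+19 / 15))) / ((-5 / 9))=-2409 / 50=-48.18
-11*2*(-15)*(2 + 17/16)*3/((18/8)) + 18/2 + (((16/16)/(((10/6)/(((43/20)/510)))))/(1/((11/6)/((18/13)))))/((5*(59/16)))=22959613387/16925625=1356.50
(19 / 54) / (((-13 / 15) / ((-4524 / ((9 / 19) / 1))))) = 104690 / 27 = 3877.41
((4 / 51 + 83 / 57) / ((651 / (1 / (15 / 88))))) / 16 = 16357 / 18924570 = 0.00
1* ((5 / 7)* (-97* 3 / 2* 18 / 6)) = -4365 / 14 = -311.79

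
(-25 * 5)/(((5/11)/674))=-185350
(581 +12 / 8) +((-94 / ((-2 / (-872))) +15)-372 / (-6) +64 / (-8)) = -80665 / 2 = -40332.50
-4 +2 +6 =4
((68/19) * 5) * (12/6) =35.79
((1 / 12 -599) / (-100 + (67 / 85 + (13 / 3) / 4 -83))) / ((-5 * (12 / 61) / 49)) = -164.72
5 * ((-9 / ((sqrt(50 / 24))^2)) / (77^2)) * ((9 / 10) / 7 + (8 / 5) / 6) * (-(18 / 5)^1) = 26892 / 5187875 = 0.01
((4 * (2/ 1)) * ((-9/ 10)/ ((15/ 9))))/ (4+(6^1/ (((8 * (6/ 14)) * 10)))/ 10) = -1728/ 1607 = -1.08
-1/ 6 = -0.17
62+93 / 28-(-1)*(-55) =289 / 28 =10.32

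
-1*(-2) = 2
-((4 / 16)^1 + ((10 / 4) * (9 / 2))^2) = -2029 / 16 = -126.81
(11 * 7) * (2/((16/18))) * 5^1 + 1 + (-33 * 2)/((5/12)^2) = 48709/100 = 487.09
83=83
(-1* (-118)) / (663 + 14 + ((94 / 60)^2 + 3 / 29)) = 3079800 / 17736461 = 0.17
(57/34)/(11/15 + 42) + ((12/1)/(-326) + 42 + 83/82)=3132524419/72824651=43.01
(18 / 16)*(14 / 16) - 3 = -129 / 64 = -2.02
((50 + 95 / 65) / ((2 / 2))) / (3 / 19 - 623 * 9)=-4237 / 461630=-0.01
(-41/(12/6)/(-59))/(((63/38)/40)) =31160/3717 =8.38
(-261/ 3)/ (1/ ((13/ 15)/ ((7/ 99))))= -37323/ 35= -1066.37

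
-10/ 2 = -5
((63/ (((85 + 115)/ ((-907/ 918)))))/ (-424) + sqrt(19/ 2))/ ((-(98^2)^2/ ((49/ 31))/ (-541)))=490687/ 72105418291200 + 541*sqrt(38)/ 116707808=0.00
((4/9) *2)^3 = 0.70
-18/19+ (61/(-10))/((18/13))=-18307/3420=-5.35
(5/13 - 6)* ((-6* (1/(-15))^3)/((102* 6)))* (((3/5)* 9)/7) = -73/5801250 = -0.00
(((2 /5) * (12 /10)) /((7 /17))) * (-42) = -1224 /25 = -48.96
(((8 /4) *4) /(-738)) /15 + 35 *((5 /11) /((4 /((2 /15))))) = 0.53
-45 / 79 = -0.57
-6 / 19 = -0.32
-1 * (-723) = 723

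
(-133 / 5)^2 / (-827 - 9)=-931 / 1100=-0.85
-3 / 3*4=-4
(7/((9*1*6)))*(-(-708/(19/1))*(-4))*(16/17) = -52864/2907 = -18.19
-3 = -3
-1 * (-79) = 79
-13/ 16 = -0.81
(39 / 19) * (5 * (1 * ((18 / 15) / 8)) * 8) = 234 / 19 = 12.32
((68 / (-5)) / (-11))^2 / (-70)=-2312 / 105875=-0.02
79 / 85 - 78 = -6551 / 85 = -77.07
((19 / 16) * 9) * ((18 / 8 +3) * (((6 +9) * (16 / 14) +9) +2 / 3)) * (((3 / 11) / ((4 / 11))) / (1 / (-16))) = -288819 / 16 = -18051.19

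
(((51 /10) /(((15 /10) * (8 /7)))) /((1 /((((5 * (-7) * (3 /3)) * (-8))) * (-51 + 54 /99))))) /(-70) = 13209 /22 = 600.41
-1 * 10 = -10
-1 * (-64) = 64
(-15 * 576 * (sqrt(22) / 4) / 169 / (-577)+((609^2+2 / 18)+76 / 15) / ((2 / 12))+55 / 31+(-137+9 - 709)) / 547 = 2160 * sqrt(22) / 53339611+1034384056 / 254355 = 4066.69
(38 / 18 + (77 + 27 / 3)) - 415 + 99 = -227.89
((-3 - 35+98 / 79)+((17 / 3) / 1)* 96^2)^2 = 16997413875264 / 6241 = 2723508071.67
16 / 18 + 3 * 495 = 13373 / 9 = 1485.89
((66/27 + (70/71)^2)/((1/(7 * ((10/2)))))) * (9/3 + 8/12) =59675770/136107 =438.45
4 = 4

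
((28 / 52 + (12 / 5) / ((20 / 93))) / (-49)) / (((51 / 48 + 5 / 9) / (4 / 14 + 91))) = -349844832 / 25973675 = -13.47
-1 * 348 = -348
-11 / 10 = -1.10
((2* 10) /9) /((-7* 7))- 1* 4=-4.05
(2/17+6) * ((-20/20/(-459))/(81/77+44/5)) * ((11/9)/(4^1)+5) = 0.01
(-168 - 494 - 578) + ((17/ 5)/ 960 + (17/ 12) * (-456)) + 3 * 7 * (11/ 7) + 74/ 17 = -150849311/ 81600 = -1848.64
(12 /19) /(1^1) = 12 /19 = 0.63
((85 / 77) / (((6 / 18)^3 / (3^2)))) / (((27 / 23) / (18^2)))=5700780 / 77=74036.10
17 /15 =1.13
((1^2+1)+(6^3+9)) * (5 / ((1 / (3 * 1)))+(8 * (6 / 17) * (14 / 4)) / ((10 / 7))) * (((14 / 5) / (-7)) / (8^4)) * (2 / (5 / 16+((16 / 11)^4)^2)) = -30217528377927 / 632774191678400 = -0.05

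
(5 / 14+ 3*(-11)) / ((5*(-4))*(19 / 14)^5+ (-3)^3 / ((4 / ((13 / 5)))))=0.30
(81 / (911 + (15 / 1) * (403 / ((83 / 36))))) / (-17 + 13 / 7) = -47061 / 31082698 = -0.00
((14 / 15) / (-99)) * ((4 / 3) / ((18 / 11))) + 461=460.99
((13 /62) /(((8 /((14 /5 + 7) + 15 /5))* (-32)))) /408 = -0.00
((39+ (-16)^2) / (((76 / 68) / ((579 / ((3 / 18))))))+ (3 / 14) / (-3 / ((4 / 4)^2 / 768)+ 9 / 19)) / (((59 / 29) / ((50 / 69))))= 2579837302056775 / 7899111927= 326598.40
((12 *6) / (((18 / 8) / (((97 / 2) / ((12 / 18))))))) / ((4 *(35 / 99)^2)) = 4656.48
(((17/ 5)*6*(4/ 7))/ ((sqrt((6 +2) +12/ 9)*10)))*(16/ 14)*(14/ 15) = 544*sqrt(21)/ 6125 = 0.41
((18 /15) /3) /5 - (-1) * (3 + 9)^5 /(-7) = -6220786 /175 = -35547.35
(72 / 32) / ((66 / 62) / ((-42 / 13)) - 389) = -0.01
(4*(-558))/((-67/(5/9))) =1240/67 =18.51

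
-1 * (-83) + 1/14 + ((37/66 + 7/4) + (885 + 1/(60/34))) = 1495261/1540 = 970.95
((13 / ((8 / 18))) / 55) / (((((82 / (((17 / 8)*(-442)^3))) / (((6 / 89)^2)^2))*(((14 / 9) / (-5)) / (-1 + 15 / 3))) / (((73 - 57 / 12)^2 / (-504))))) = -2645000978962329 / 905496022112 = -2921.05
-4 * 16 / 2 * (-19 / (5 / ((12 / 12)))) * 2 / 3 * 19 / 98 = 11552 / 735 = 15.72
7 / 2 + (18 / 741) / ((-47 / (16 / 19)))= 1543805 / 441142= 3.50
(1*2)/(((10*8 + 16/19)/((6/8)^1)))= 19/1024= 0.02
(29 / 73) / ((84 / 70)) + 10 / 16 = 1675 / 1752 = 0.96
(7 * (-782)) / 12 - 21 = -2863 / 6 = -477.17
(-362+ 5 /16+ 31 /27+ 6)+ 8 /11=-1681315 /4752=-353.81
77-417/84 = 2017/28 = 72.04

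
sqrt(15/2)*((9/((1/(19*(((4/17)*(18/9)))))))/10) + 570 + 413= 342*sqrt(30)/85 + 983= 1005.04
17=17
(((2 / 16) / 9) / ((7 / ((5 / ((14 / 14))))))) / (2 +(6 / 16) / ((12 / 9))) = 20 / 4599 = 0.00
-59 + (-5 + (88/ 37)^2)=-79872/ 1369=-58.34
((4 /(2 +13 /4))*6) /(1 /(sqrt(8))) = 12.93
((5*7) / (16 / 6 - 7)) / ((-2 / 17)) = 68.65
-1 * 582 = -582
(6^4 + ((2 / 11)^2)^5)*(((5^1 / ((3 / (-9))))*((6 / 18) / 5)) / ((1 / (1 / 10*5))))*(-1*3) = 50422353425880 / 25937424601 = 1944.00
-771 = -771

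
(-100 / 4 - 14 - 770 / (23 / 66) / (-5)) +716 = 25735 / 23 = 1118.91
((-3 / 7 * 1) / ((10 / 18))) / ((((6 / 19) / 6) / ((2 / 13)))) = -1026 / 455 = -2.25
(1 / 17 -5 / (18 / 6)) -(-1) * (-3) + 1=-184 / 51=-3.61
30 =30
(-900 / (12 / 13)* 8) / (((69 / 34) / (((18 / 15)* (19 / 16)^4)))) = -432014115 / 47104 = -9171.50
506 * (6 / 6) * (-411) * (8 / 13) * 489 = -813562992 / 13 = -62581768.62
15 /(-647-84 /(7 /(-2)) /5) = -75 /3211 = -0.02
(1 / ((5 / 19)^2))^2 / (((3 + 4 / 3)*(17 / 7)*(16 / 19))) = 51998079 / 2210000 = 23.53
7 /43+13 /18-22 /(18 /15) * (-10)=142585 /774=184.22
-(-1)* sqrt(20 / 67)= 0.55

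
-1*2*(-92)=184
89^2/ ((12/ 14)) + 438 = 58075/ 6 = 9679.17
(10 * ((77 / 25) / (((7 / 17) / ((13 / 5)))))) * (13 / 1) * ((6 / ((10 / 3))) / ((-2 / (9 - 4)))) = -284427 / 25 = -11377.08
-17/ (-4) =17/ 4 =4.25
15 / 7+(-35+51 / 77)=-2479 / 77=-32.19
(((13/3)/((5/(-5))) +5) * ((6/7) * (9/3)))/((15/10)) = 8/7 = 1.14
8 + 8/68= 138/17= 8.12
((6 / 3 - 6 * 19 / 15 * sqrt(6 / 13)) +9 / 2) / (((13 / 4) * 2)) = 1 - 76 * sqrt(78) / 845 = 0.21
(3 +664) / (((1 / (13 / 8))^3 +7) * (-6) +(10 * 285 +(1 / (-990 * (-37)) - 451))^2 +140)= 1966209219503100 / 16965696346401561877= 0.00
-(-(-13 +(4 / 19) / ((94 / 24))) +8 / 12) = -36469 / 2679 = -13.61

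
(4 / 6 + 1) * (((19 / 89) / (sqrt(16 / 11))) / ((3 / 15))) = 475 * sqrt(11) / 1068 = 1.48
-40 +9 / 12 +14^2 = 627 / 4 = 156.75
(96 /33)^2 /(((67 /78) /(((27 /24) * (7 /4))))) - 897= -877.60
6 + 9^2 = 87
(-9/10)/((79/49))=-441/790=-0.56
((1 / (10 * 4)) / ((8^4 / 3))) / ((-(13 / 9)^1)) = -27 / 2129920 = -0.00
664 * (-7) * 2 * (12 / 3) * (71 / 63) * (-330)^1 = 41486720 / 3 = 13828906.67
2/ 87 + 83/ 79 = 7379/ 6873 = 1.07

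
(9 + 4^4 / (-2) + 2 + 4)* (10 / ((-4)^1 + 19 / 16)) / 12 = 904 / 27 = 33.48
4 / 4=1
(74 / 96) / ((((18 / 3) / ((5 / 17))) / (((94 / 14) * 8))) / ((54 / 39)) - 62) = -235 / 18818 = -0.01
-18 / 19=-0.95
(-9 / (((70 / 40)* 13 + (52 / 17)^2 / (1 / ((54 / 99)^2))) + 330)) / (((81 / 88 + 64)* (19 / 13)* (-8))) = 180020412 / 5398111237345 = 0.00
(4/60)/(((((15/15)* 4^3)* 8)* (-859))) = -1/6597120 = -0.00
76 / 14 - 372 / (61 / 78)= -200794 / 427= -470.24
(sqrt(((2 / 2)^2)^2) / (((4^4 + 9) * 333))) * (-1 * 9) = -1 / 9805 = -0.00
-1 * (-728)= 728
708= 708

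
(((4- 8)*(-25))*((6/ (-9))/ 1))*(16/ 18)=-1600/ 27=-59.26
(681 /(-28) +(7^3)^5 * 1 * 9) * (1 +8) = 384552482305164.11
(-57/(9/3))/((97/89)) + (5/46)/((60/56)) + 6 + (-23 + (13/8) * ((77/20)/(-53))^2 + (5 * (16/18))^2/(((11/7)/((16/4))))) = 285132719237617/17868125404800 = 15.96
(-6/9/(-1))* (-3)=-2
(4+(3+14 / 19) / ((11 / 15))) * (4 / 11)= 7604 / 2299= 3.31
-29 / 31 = -0.94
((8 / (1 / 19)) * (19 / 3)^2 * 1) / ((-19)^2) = 152 / 9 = 16.89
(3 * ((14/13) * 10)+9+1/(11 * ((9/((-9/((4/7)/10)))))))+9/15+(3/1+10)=76243/1430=53.32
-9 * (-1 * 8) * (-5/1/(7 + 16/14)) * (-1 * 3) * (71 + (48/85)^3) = 22031587368/2333675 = 9440.73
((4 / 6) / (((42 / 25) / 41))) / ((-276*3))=-1025 / 52164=-0.02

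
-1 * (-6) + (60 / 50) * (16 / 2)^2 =414 / 5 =82.80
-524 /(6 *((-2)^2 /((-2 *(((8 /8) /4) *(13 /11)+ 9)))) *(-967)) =-53579 /127644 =-0.42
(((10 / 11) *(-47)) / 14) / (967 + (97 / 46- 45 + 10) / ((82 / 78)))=-88642 / 27177227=-0.00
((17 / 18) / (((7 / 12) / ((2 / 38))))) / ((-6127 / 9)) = -102 / 814891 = -0.00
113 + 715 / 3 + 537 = 2665 / 3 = 888.33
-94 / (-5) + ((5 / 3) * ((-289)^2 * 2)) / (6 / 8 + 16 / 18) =50118146 / 295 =169892.02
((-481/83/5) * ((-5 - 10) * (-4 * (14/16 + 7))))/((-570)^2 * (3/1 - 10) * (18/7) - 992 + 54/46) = 2090907/22332210574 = 0.00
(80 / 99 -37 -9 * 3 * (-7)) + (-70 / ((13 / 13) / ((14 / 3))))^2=10579528 / 99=106863.92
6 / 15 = 2 / 5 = 0.40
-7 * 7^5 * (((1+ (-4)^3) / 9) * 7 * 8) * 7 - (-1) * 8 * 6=322828904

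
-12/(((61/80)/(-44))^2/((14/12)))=-173465600/3721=-46618.01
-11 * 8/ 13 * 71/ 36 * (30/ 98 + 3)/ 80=-7029/ 12740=-0.55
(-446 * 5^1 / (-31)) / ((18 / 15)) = 5575 / 93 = 59.95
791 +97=888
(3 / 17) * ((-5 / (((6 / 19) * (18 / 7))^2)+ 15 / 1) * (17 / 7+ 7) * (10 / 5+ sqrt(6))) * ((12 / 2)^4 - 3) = 410167615 / 12852+ 410167615 * sqrt(6) / 25704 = 71002.05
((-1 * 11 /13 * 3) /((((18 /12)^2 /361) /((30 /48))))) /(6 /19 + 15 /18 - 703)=377245 /1040143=0.36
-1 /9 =-0.11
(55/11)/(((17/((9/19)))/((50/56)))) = 1125/9044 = 0.12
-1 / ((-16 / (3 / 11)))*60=45 / 44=1.02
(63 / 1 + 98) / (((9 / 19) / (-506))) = -171983.78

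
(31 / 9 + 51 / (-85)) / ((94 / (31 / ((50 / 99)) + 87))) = 79136 / 17625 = 4.49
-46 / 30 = -23 / 15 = -1.53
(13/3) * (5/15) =13/9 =1.44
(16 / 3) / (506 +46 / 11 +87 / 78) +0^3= 4576 / 438693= 0.01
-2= -2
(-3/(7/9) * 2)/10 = -27/35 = -0.77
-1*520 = -520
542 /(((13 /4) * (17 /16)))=34688 /221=156.96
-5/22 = -0.23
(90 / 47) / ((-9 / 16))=-160 / 47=-3.40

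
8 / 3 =2.67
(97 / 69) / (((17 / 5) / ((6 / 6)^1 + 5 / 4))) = 1455 / 1564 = 0.93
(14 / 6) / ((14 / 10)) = 5 / 3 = 1.67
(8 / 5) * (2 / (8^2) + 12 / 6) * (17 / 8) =221 / 32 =6.91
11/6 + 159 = 965/6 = 160.83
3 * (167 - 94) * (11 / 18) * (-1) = -803 / 6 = -133.83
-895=-895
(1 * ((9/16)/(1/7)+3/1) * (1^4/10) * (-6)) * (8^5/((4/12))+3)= -32736231/80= -409202.89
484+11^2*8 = 1452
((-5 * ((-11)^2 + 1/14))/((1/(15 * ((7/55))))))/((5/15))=-76275/22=-3467.05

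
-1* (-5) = 5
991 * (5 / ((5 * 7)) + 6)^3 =229712.64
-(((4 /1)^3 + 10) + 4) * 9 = -702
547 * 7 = 3829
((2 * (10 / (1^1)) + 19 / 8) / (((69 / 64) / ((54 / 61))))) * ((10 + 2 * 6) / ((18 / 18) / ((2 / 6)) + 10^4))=567072 / 14034209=0.04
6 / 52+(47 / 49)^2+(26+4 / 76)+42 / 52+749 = 460735689 / 593047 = 776.90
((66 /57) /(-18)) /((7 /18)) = -22 /133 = -0.17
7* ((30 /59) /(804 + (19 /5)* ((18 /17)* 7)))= 2975 /695551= 0.00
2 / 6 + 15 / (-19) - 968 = -55202 / 57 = -968.46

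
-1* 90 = -90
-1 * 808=-808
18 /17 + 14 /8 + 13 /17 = 243 /68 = 3.57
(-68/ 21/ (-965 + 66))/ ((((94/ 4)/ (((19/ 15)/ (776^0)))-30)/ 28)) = -10336/ 1173195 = -0.01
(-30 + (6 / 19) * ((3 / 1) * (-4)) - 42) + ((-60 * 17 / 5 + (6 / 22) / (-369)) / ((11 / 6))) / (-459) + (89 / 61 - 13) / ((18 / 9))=-214609816138 / 2639157741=-81.32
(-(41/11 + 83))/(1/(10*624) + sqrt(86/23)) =136918080/36834969347-37146470400*sqrt(1978)/36834969347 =-44.85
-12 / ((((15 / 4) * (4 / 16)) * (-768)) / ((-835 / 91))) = -167 / 1092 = -0.15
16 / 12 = 4 / 3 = 1.33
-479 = -479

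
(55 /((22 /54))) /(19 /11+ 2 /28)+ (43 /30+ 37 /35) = 4510771 /58170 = 77.54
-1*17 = -17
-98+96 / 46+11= -1953 / 23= -84.91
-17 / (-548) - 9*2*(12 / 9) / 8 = -1627 / 548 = -2.97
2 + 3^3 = 29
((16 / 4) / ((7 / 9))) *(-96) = -3456 / 7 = -493.71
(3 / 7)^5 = 243 / 16807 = 0.01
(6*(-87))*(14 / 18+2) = -1450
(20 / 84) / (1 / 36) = 60 / 7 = 8.57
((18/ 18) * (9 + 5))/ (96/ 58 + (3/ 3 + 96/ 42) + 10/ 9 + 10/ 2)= 12789/ 10096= 1.27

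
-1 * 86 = -86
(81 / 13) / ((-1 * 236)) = -81 / 3068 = -0.03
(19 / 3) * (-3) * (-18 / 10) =171 / 5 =34.20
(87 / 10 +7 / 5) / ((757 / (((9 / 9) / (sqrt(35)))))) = 101 * sqrt(35) / 264950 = 0.00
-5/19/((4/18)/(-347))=15615/38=410.92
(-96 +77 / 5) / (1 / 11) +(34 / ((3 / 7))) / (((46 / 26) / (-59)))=-1218607 / 345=-3532.19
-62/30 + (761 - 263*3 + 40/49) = -21499/735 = -29.25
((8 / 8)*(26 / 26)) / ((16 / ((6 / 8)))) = 3 / 64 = 0.05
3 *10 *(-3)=-90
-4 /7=-0.57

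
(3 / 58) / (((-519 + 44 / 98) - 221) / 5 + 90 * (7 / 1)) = 735 / 6850496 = 0.00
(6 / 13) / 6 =1 / 13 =0.08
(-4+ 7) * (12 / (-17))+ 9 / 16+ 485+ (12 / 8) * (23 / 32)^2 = 16858595 / 34816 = 484.22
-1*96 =-96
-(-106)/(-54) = -53/27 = -1.96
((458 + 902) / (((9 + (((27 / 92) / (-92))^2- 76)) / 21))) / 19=-2046018293760 / 91196809957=-22.44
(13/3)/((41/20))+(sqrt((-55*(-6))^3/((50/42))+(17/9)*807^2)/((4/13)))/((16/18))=260/123+117*sqrt(31417217)/32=20495.78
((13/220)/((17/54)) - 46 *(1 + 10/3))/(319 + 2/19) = -21226933/34013430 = -0.62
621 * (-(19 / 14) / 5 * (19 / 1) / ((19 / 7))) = -11799 / 10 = -1179.90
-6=-6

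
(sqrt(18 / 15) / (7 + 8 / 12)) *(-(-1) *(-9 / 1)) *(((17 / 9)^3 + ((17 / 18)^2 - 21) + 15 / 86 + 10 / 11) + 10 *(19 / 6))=-26732311 *sqrt(30) / 5874660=-24.92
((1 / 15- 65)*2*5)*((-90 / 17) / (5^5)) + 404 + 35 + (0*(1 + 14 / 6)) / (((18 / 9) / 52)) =4676063 / 10625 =440.10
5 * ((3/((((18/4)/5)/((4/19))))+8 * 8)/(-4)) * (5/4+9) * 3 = -94505/38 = -2486.97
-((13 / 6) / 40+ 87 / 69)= -1.32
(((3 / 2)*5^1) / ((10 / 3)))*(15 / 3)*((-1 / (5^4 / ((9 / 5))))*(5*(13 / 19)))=-1053 / 9500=-0.11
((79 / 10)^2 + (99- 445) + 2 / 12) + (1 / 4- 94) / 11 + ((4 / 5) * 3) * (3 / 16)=-961937 / 3300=-291.50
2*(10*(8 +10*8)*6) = 10560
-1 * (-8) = 8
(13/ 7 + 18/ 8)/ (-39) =-115/ 1092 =-0.11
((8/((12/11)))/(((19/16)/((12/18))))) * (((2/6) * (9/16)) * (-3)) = -44/19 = -2.32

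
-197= -197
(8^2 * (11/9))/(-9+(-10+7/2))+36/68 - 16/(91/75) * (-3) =15125125/431613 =35.04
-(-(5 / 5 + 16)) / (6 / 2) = 17 / 3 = 5.67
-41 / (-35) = 41 / 35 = 1.17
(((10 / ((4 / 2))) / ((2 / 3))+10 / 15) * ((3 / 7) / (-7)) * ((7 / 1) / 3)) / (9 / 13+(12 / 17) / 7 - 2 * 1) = 10829 / 11202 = 0.97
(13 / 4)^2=169 / 16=10.56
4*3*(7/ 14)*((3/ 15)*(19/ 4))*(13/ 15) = 247/ 50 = 4.94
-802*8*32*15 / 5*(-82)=50506752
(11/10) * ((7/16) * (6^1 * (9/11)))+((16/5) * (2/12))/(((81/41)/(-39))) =-10583/1296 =-8.17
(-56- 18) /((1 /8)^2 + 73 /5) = -23680 /4677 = -5.06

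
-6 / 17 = -0.35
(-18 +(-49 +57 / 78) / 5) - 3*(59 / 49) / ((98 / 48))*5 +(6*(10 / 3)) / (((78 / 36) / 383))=218421361 / 62426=3498.88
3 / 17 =0.18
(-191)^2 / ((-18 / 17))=-620177 / 18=-34454.28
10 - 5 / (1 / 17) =-75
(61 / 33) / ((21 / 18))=122 / 77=1.58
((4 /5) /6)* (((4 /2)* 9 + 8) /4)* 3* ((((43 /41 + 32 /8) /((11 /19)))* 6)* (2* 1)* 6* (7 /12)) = 2147418 /2255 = 952.29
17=17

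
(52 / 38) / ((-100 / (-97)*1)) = 1261 / 950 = 1.33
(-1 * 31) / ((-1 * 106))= 31 / 106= 0.29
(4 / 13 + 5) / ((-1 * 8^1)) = -69 / 104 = -0.66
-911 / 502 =-1.81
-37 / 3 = -12.33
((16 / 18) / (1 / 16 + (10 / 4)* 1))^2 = 16384 / 136161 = 0.12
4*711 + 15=2859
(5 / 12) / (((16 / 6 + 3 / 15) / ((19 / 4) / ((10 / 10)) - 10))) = -525 / 688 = -0.76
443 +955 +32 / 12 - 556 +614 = 4376 / 3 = 1458.67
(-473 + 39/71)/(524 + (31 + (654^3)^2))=-33544/5555521576769275821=-0.00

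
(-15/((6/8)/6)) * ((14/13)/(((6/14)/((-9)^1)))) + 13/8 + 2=282617/104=2717.47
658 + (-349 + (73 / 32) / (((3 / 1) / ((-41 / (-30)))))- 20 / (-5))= 904433 / 2880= 314.04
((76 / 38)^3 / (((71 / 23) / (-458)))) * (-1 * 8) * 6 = 4045056 / 71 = 56972.62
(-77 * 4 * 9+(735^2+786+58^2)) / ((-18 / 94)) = -25455341 / 9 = -2828371.22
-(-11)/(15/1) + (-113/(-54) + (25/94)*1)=19618/6345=3.09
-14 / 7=-2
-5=-5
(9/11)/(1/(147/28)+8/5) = 945/2068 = 0.46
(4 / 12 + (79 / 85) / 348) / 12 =3313 / 118320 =0.03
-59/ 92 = -0.64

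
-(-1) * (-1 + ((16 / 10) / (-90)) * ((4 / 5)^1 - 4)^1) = -1061 / 1125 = -0.94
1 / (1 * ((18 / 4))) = 2 / 9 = 0.22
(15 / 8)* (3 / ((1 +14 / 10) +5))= 225 / 296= 0.76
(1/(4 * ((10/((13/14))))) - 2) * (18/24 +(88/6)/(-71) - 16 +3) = 3916197/159040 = 24.62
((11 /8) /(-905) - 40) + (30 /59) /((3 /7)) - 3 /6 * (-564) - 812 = -242975049 /427160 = -568.82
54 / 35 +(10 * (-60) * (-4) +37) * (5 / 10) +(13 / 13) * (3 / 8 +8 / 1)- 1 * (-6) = 345637 / 280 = 1234.42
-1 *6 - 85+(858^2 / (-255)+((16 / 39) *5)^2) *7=-2620602971 / 129285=-20269.97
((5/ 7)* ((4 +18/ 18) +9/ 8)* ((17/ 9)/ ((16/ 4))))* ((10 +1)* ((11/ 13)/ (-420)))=-2057/ 44928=-0.05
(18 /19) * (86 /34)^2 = 33282 /5491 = 6.06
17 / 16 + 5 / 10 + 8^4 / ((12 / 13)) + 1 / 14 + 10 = 1494853 / 336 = 4448.97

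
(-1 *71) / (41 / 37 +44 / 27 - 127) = 70929 / 124138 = 0.57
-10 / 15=-2 / 3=-0.67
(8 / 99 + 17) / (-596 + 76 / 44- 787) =-1691 / 136746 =-0.01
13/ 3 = 4.33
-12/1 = -12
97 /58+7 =503 /58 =8.67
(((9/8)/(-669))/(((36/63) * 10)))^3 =-9261/363382931456000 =-0.00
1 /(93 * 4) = 1 /372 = 0.00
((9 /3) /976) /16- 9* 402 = -56498685 /15616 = -3618.00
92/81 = 1.14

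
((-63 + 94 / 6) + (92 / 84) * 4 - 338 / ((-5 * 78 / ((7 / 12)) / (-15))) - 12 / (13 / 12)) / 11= -22427 / 4004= -5.60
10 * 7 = 70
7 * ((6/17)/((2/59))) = 1239/17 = 72.88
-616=-616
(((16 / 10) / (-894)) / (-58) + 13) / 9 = 842597 / 583335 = 1.44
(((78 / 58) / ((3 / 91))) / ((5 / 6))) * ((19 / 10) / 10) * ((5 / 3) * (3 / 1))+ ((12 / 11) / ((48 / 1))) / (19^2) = 535537727 / 11515900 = 46.50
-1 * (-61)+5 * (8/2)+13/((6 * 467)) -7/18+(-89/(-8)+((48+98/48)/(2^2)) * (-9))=-2804645/134496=-20.85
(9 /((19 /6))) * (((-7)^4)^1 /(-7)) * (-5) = 4874.21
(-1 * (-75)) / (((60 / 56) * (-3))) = -70 / 3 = -23.33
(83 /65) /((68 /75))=1245 /884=1.41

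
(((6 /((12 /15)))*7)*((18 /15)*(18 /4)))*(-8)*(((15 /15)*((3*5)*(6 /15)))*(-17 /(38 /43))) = 4973724 /19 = 261774.95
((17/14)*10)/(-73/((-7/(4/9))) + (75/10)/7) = 1530/719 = 2.13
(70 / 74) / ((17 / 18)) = 630 / 629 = 1.00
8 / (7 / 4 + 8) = 32 / 39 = 0.82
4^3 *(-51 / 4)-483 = -1299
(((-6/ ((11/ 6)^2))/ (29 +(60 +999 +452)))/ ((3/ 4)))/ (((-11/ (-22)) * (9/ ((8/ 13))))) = -0.00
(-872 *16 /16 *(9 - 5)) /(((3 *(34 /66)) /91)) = -3491488 /17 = -205381.65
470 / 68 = 235 / 34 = 6.91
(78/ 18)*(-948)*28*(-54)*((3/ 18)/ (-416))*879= -4374783/ 2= -2187391.50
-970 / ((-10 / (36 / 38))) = 1746 / 19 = 91.89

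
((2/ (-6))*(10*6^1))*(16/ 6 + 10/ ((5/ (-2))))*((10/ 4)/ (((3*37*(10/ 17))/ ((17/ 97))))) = 5780/ 32301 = 0.18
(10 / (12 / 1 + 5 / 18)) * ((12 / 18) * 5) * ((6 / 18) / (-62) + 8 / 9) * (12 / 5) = 2320 / 403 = 5.76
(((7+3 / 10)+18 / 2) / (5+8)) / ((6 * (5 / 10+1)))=163 / 1170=0.14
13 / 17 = 0.76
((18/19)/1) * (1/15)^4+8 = 855002/106875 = 8.00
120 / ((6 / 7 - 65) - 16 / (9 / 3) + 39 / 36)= -672 / 383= -1.75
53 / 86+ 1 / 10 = 154 / 215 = 0.72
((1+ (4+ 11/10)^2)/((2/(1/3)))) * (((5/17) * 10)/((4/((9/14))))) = 8103/3808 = 2.13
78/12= 13/2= 6.50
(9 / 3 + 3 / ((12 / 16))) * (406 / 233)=2842 / 233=12.20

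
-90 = -90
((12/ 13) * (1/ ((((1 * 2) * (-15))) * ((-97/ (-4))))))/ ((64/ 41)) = -41/ 50440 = -0.00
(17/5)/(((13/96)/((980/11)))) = 319872/143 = 2236.87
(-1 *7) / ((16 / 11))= -77 / 16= -4.81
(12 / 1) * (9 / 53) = 2.04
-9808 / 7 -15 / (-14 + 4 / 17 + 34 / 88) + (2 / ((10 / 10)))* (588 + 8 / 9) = -222.24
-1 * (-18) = 18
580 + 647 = 1227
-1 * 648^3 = -272097792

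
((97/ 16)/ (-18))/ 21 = -97/ 6048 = -0.02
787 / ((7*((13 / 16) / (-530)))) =-6673760 / 91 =-73338.02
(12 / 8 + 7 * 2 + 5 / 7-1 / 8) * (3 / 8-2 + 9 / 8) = -901 / 112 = -8.04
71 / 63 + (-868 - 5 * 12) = -58393 / 63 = -926.87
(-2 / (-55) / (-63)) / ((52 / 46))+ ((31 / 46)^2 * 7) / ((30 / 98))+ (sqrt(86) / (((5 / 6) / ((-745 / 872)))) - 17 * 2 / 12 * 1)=719749411 / 95315220 - 447 * sqrt(86) / 436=-1.96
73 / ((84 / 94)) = 3431 / 42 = 81.69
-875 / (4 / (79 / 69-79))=1175125 / 69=17030.80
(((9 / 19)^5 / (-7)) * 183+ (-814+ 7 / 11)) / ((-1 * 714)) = 77597234954 / 68065485411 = 1.14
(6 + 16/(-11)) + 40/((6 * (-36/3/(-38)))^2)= 27955/1782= 15.69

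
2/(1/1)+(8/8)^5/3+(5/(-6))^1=1.50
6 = 6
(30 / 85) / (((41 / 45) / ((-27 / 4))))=-2.61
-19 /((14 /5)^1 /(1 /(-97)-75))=345610 /679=509.00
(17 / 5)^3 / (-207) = -0.19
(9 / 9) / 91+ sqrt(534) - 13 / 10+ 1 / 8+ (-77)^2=sqrt(534)+ 21577323 / 3640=5950.94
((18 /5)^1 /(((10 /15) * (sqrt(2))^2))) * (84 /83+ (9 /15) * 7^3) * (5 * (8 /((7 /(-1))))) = -1324188 /415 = -3190.81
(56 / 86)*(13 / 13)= 28 / 43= 0.65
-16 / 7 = -2.29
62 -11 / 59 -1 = 3588 / 59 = 60.81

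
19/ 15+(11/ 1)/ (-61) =994/ 915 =1.09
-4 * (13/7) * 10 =-520/7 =-74.29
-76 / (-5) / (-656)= -19 / 820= -0.02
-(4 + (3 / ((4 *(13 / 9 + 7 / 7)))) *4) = -115 / 22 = -5.23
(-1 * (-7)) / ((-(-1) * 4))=7 / 4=1.75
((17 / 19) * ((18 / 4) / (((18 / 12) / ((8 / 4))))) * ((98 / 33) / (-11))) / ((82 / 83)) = -138278 / 94259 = -1.47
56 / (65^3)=56 / 274625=0.00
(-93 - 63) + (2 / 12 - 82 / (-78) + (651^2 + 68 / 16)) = 66089473 / 156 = 423650.47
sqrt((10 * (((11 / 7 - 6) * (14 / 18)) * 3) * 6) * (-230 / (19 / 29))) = 10 * sqrt(785726) / 19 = 466.53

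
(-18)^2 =324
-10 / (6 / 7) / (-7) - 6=-13 / 3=-4.33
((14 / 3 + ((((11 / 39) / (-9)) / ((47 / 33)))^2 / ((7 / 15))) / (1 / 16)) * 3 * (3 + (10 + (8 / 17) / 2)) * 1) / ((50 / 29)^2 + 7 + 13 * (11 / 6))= 8337011342460 / 1515654514283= 5.50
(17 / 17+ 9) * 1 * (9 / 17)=90 / 17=5.29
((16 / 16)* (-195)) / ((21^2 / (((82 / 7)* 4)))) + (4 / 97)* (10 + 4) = -2010416 / 99813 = -20.14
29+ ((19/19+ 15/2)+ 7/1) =89/2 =44.50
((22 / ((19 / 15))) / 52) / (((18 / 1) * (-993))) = -55 / 2943252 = -0.00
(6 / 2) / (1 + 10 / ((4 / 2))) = 1 / 2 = 0.50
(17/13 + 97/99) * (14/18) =20608/11583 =1.78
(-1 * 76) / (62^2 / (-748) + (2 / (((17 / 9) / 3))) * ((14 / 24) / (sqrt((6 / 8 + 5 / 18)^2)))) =525844 / 23083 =22.78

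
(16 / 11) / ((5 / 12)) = 192 / 55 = 3.49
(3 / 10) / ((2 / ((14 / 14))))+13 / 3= 269 / 60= 4.48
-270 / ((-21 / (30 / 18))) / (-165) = -10 / 77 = -0.13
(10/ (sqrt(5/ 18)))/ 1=6*sqrt(10)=18.97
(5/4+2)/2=13/8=1.62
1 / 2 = 0.50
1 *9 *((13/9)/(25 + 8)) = 13/33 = 0.39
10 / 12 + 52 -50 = 17 / 6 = 2.83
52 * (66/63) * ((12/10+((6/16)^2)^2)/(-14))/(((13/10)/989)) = -90589433/25088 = -3610.87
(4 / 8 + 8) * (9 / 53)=153 / 106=1.44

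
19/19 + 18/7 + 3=46/7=6.57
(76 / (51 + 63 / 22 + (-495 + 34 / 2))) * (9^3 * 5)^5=-1075781165194541025000 / 9331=-115291090472033118.10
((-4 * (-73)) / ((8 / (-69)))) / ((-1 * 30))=1679 / 20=83.95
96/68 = 24/17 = 1.41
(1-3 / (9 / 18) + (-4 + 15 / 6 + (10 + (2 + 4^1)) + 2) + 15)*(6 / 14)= 159 / 14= 11.36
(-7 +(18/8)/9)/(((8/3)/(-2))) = 81/16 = 5.06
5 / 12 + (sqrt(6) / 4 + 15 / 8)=sqrt(6) / 4 + 55 / 24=2.90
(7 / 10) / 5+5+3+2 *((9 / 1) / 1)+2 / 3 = 4021 / 150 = 26.81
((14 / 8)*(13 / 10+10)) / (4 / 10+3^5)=791 / 9736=0.08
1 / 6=0.17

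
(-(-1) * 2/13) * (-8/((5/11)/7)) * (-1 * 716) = 882112/65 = 13570.95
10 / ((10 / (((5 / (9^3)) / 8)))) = 5 / 5832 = 0.00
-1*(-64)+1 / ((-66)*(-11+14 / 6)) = 64.00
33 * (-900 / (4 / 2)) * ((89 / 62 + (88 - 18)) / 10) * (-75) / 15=32885325 / 62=530408.47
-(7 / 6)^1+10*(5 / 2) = 143 / 6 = 23.83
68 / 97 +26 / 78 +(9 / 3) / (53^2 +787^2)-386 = -69699489577 / 181053798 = -384.97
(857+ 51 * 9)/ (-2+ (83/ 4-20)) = -5264/ 5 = -1052.80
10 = 10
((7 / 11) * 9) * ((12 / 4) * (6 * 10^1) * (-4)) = -45360 / 11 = -4123.64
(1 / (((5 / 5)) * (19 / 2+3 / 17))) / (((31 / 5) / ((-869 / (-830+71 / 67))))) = 52930 / 3029103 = 0.02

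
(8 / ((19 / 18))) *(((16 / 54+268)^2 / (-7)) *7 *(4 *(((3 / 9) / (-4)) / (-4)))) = -209902144 / 4617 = -45462.89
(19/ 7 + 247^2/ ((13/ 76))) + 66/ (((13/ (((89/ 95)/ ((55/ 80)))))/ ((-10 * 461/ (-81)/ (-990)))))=356670.32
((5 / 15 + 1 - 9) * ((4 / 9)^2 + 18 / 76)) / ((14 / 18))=-4393 / 1026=-4.28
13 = 13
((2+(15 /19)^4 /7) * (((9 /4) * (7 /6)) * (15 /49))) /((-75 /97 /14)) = -545659629 /18244940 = -29.91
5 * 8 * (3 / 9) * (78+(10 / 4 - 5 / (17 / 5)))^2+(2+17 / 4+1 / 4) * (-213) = 141998657 / 1734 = 81890.81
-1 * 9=-9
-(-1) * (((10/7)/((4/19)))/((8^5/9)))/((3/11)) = 3135/458752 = 0.01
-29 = -29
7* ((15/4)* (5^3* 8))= 26250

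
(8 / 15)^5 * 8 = 262144 / 759375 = 0.35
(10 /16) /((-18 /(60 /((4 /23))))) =-575 /48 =-11.98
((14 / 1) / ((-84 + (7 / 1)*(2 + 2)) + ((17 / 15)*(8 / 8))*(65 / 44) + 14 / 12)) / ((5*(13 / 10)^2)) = -12320 / 395291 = -0.03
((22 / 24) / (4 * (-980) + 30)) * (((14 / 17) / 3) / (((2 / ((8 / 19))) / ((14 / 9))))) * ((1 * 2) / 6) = -0.00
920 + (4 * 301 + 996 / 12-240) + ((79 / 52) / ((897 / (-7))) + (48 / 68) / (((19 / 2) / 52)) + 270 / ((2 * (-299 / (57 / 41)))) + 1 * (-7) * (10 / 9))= 3636647721271 / 1853119476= 1962.45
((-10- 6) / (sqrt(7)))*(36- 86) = 800*sqrt(7) / 7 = 302.37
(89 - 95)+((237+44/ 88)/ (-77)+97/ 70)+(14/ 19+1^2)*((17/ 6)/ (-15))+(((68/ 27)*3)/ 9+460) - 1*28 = 100683167/ 237006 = 424.81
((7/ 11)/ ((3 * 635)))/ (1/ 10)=14/ 4191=0.00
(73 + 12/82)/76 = 0.96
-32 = -32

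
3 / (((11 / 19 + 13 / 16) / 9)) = 912 / 47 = 19.40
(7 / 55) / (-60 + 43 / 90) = -126 / 58927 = -0.00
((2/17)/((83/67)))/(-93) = -134/131223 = -0.00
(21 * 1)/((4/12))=63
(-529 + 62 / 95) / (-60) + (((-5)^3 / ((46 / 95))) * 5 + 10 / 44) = -616126557 / 480700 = -1281.73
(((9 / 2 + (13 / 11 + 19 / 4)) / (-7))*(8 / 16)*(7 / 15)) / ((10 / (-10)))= 153 / 440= 0.35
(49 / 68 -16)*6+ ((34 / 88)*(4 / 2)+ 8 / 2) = -16251 / 187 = -86.90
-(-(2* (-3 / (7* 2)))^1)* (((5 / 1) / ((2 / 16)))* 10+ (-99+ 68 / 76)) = -17208 / 133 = -129.38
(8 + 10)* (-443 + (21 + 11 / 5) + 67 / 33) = -413592 / 55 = -7519.85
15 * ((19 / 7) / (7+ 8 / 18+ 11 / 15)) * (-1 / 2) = -12825 / 5152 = -2.49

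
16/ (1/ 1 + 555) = 4/ 139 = 0.03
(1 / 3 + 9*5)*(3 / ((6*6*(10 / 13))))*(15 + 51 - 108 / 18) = 884 / 3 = 294.67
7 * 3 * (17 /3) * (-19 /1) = -2261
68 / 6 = 34 / 3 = 11.33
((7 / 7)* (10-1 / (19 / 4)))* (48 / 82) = 4464 / 779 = 5.73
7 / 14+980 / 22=991 / 22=45.05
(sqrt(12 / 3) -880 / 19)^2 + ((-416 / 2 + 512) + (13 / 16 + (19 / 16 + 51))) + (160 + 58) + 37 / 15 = 13761442 / 5415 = 2541.36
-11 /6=-1.83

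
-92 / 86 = -46 / 43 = -1.07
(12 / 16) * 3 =9 / 4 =2.25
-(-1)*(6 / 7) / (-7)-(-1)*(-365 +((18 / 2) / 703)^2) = -365.12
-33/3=-11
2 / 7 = 0.29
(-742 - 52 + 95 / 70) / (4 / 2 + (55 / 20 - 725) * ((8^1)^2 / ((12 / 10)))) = 11097 / 539252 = 0.02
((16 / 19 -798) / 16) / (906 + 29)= -7573 / 142120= -0.05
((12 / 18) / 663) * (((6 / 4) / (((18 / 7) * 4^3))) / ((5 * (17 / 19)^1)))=133 / 64920960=0.00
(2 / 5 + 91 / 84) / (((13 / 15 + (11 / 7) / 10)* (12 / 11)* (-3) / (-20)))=6853 / 774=8.85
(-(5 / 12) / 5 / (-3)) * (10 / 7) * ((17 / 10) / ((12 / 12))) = 17 / 252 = 0.07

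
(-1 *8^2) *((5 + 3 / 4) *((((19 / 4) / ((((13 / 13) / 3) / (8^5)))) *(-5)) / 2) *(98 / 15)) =2806644736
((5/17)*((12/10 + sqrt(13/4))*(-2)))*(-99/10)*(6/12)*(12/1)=3564/85 + 297*sqrt(13)/17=104.92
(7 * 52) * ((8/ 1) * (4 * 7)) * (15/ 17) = 1223040/ 17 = 71943.53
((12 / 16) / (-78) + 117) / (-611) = -12167 / 63544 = -0.19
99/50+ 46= 2399/50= 47.98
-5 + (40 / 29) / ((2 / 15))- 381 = -10894 / 29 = -375.66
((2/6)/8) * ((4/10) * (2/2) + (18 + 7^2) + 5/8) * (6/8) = 2721/1280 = 2.13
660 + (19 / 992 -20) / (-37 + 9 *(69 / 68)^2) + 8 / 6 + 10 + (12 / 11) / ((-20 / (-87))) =887882764739 / 1311884970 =676.80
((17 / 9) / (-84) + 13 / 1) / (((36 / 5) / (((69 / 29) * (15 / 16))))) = 5641325 / 1403136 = 4.02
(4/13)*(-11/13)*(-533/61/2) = 902/793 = 1.14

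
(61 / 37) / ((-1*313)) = -0.01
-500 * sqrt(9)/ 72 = -125/ 6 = -20.83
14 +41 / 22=349 / 22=15.86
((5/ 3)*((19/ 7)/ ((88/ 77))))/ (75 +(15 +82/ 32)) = 190/ 4443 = 0.04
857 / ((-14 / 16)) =-6856 / 7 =-979.43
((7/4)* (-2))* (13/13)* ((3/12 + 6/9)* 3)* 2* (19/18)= -1463/72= -20.32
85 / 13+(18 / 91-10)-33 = -36.26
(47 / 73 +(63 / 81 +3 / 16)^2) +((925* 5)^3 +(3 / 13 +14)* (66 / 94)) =91500668250198559715 / 924887808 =98931640636.57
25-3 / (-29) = 728 / 29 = 25.10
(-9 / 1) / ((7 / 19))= -171 / 7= -24.43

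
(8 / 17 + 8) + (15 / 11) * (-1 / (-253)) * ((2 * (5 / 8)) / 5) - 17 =-1613885 / 189244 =-8.53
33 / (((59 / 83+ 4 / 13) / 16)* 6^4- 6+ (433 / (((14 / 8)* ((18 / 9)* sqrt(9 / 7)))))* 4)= -185168328345 / 13540810721761+ 399260151576* sqrt(7) / 13540810721761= 0.06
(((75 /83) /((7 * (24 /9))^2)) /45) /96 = 5 /8329216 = 0.00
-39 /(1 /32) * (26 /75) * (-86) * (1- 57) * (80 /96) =-26044928 /15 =-1736328.53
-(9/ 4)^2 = -81/ 16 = -5.06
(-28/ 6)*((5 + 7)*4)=-224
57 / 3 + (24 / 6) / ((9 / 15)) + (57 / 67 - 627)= -600.48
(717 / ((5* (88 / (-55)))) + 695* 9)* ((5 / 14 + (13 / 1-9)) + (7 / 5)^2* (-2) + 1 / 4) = 23724363 / 5600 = 4236.49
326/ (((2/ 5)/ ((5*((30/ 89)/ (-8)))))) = -61125/ 356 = -171.70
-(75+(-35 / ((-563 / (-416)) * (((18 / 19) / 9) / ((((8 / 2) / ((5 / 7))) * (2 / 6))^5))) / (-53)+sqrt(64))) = -852246864727 / 4531798125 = -188.06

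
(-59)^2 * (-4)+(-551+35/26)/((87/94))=-16419721/1131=-14517.88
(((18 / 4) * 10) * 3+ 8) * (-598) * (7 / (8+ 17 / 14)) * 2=-16760744 / 129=-129928.25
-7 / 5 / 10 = -7 / 50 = -0.14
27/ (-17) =-27/ 17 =-1.59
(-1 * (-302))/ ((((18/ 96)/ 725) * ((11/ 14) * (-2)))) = -24522400/ 33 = -743103.03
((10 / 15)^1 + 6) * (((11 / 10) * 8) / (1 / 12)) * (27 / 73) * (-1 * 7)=-133056 / 73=-1822.68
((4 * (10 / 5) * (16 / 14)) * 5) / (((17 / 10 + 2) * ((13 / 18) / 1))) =57600 / 3367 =17.11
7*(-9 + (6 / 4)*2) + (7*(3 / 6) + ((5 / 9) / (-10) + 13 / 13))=-338 / 9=-37.56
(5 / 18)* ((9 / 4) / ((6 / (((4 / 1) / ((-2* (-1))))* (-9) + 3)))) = -25 / 16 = -1.56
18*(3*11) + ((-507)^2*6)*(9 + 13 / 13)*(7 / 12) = 8997309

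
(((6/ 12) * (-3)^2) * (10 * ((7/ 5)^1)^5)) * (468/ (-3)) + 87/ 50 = -47191881/ 1250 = -37753.50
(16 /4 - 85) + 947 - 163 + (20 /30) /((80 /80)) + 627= 3992 /3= 1330.67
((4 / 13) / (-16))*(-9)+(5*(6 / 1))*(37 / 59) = 58251 / 3068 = 18.99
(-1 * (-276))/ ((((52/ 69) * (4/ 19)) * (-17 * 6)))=-30153/ 1768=-17.05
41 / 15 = 2.73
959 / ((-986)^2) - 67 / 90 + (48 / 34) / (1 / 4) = 214526749 / 43748820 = 4.90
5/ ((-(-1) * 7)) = 5/ 7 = 0.71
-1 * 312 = -312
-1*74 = -74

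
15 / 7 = 2.14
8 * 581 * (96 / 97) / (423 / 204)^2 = 687755264 / 642819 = 1069.91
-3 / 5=-0.60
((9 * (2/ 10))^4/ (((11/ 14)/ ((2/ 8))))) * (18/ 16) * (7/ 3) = 964467/ 110000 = 8.77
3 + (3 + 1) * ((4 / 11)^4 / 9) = 396331 / 131769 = 3.01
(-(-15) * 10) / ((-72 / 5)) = -125 / 12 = -10.42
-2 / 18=-1 / 9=-0.11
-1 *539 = -539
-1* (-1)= 1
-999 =-999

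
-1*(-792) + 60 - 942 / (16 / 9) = 2577 / 8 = 322.12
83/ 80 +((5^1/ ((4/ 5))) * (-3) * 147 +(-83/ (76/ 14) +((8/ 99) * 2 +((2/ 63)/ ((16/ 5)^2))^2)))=-188256706211003/ 67954360320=-2770.34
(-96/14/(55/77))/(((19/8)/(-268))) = 102912/95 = 1083.28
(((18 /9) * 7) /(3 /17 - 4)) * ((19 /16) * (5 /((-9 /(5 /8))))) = 11305 /7488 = 1.51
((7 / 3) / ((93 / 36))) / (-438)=-14 / 6789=-0.00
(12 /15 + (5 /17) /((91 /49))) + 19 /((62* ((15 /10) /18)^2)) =1544469 /34255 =45.09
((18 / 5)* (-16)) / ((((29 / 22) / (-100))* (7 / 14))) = 253440 / 29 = 8739.31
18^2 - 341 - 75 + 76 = -16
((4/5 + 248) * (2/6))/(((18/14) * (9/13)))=113204/1215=93.17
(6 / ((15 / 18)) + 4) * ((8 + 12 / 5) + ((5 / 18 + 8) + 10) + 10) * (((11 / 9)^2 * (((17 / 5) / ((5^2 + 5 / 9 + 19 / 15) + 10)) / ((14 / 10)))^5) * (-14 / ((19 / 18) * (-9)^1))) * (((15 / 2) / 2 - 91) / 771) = -0.00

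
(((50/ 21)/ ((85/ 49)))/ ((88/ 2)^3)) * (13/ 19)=455/ 41271648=0.00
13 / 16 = 0.81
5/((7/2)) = 10/7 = 1.43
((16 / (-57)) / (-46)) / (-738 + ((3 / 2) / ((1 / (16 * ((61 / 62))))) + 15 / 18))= -496 / 57999077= -0.00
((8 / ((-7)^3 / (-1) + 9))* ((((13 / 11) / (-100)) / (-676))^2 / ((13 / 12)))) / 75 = 1 / 11696828000000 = 0.00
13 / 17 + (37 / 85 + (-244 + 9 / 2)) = -2383 / 10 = -238.30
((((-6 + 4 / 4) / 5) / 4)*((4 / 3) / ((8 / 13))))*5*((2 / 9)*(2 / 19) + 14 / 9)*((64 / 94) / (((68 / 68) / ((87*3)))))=-678600 / 893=-759.91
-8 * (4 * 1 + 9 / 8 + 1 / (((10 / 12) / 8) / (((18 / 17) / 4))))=-5213 / 85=-61.33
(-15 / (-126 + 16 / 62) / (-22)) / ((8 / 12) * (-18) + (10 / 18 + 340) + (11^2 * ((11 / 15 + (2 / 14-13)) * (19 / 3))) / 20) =732375 / 18367370153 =0.00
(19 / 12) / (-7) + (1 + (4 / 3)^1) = 59 / 28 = 2.11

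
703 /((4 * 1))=703 /4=175.75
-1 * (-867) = 867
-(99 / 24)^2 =-1089 / 64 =-17.02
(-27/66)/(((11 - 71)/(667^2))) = 1334667/440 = 3033.33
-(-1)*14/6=7/3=2.33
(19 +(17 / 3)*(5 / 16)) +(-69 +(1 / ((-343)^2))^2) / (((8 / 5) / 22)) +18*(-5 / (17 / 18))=-1023.27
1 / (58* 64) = 1 / 3712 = 0.00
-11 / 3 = -3.67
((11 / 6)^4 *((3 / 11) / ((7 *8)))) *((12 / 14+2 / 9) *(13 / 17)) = 17303 / 381024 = 0.05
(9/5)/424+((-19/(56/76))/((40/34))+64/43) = -6516877/319060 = -20.43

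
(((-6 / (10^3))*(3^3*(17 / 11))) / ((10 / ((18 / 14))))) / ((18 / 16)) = -1377 / 48125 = -0.03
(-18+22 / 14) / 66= -115 / 462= -0.25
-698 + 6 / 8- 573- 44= -5257 / 4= -1314.25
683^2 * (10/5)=932978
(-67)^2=4489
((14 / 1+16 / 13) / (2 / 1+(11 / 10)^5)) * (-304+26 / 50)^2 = 1823582185920 / 4693663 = 388520.05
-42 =-42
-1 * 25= -25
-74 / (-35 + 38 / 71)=5254 / 2447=2.15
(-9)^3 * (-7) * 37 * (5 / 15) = 62937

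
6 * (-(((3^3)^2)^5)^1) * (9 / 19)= -11118121133111046 / 19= -585164270163739.26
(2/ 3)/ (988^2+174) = 1/ 1464477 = 0.00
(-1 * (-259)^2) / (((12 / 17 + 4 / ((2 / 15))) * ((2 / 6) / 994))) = -566767369 / 87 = -6514567.46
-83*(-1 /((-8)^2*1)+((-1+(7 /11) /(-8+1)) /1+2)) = -52207 /704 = -74.16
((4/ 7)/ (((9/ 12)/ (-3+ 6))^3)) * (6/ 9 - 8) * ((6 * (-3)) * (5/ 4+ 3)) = 143616/ 7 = 20516.57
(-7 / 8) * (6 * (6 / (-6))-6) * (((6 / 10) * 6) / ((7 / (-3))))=-81 / 5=-16.20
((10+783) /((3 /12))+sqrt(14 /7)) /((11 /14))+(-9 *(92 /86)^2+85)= 14 *sqrt(2) /11+83629723 /20339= 4113.59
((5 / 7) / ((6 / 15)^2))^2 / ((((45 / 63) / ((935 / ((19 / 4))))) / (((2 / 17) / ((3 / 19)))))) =171875 / 42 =4092.26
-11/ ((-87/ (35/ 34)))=385/ 2958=0.13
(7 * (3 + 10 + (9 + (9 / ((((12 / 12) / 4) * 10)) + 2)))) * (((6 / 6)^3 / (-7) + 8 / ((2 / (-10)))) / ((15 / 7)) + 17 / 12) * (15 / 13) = -501837 / 130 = -3860.28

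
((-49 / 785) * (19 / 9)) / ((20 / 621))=-64239 / 15700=-4.09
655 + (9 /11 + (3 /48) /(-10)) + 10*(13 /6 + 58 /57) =22995151 /33440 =687.65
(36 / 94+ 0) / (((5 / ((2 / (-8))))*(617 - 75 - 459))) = -9 / 39010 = -0.00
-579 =-579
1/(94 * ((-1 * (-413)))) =1/38822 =0.00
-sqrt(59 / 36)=-1.28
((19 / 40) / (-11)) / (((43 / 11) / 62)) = -589 / 860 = -0.68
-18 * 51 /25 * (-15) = 2754 /5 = 550.80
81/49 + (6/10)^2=2466/1225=2.01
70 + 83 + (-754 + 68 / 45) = -26977 / 45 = -599.49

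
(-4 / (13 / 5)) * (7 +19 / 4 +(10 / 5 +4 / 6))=-22.18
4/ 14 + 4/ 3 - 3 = -29/ 21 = -1.38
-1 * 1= -1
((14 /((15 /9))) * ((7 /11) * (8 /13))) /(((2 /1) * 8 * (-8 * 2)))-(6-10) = 45613 /11440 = 3.99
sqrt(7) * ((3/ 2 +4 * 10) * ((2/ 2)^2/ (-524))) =-83 * sqrt(7)/ 1048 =-0.21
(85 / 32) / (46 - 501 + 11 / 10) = -25 / 4272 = -0.01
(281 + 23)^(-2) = 1 / 92416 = 0.00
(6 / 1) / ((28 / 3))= 9 / 14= 0.64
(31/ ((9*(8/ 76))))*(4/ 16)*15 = 2945/ 24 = 122.71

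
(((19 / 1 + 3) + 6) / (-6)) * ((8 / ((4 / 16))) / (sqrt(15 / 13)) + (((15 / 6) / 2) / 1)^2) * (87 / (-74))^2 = -94192 * sqrt(195) / 6845 - 441525 / 43808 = -202.24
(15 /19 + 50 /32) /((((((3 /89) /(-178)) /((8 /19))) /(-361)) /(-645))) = -1217655725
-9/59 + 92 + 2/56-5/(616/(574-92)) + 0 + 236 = 2943599/9086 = 323.97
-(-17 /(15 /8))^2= -18496 /225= -82.20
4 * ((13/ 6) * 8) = 208/ 3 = 69.33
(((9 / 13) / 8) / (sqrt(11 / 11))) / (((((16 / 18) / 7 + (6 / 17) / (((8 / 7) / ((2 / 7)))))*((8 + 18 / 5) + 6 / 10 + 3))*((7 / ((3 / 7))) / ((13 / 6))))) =6885 / 1962016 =0.00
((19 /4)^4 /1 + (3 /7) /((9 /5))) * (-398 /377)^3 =-1659788119583 /2769809952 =-599.24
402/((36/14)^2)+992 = 56851/54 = 1052.80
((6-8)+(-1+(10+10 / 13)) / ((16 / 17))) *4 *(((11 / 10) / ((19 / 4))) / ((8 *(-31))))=-19173 / 612560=-0.03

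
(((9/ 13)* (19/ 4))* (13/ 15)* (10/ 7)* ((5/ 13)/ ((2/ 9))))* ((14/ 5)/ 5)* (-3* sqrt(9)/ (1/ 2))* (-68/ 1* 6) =1883736/ 65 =28980.55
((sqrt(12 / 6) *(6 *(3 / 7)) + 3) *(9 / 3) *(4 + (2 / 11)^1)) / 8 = 10.41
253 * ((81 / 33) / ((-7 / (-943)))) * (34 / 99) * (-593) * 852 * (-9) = 130642888161.97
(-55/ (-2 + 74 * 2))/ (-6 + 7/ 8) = 220/ 2993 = 0.07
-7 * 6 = -42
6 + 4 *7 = 34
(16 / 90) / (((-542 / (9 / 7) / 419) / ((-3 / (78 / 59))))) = 49442 / 123305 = 0.40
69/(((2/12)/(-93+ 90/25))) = -185058/5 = -37011.60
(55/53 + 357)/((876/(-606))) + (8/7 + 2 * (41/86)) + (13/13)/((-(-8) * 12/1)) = -27455156935/111798624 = -245.58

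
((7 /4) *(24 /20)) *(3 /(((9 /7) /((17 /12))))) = 833 /120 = 6.94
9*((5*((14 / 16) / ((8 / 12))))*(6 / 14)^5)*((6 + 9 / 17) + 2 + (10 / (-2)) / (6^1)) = 8583975 / 1306144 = 6.57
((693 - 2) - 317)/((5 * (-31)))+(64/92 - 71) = -259237/3565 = -72.72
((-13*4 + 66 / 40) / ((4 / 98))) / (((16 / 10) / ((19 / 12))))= -937517 / 768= -1220.73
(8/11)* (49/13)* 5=1960/143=13.71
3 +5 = 8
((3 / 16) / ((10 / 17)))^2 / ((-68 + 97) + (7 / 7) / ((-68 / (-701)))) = 4913 / 1900800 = 0.00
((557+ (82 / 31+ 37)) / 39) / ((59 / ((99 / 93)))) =203456 / 737087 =0.28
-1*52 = -52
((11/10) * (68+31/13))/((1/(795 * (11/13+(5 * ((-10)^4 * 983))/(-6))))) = -170422323771315/338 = -504208058495.01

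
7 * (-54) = -378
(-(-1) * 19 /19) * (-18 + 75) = 57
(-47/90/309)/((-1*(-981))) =-47/27281610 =-0.00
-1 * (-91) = 91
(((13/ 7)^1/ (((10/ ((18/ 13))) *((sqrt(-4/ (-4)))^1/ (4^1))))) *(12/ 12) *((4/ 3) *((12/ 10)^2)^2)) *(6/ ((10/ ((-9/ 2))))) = -839808/ 109375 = -7.68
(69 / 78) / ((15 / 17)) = 391 / 390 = 1.00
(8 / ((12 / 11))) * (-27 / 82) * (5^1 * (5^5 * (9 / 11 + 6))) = -10546875 / 41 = -257240.85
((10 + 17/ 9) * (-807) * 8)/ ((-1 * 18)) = 4264.15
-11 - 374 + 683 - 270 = 28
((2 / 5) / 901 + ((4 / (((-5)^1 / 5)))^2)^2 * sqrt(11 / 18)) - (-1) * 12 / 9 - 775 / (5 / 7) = -14645749 / 13515 + 128 * sqrt(22) / 3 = -883.54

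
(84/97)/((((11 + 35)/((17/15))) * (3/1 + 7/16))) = 3808/613525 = 0.01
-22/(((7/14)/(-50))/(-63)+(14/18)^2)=-113400/3119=-36.36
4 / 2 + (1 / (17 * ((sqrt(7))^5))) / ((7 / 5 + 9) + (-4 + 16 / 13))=65 * sqrt(7) / 2892176 + 2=2.00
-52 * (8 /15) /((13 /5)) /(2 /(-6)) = 32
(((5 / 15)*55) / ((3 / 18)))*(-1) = -110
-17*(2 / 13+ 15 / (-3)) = 1071 / 13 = 82.38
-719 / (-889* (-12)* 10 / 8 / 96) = -23008 / 4445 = -5.18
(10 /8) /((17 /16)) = 20 /17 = 1.18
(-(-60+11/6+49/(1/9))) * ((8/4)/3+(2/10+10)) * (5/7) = -2971.52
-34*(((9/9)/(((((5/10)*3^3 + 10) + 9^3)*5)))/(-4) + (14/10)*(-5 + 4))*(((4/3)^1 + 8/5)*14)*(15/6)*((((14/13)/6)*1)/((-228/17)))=-24678577/377325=-65.40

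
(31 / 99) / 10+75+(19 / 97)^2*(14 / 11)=699364789 / 9314910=75.08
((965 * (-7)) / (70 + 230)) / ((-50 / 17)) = 22967 / 3000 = 7.66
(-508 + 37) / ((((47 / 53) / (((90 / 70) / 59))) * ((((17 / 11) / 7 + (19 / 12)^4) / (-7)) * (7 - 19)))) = -29893292352 / 28803786017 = -1.04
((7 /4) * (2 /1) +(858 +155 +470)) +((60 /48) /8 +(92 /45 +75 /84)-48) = 14531263 /10080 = 1441.59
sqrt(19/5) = sqrt(95)/5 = 1.95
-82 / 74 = -41 / 37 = -1.11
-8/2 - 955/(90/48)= -1540/3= -513.33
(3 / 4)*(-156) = -117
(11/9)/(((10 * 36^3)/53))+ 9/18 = 2100103/4199040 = 0.50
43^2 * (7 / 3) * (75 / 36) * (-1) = -323575 / 36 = -8988.19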